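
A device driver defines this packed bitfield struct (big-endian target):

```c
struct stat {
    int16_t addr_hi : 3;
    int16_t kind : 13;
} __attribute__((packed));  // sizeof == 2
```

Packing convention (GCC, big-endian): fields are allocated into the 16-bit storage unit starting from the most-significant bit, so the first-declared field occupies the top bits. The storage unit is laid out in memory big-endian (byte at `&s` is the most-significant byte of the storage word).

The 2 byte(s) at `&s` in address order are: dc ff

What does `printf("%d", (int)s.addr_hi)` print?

-2

[0]=0xdc [1]=0xff (big-endian) → word 0xdcff
addr_hi:3 @ bit 13 → (0xdcff>>13)&0x7 = 0x6  ←
kind:13 @ bit 0 → (0xdcff>>0)&0x1fff = 0x1cff
addr_hi signed 3b, MSB=1: 6 - 8 = -2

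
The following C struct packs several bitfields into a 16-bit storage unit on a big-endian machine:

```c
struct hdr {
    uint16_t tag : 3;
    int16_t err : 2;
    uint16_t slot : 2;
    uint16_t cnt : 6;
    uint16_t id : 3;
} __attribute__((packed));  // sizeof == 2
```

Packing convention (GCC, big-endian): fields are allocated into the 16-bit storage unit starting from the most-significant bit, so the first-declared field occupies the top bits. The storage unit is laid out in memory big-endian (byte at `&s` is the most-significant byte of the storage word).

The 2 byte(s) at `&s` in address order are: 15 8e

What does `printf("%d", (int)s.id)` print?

[0]=0x15 [1]=0x8e (big-endian) → word 0x158e
tag [13+:3] = (word>>13) & 0x7 = 0
err [11+:2] = (word>>11) & 0x3 = 2
slot [9+:2] = (word>>9) & 0x3 = 2
cnt [3+:6] = (word>>3) & 0x3f = 49
id [0+:3] = (word>>0) & 0x7 = 6  ←

6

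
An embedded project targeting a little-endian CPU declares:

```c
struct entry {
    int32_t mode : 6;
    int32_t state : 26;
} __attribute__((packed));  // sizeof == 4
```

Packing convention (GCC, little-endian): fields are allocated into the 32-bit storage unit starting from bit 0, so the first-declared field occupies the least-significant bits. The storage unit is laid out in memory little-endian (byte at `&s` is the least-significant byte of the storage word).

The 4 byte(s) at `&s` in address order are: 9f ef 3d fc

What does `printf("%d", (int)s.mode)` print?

[0]=0x9f [1]=0xef [2]=0x3d [3]=0xfc (little-endian) → word 0xfc3def9f
mode [0+:6] = (word>>0) & 0x3f = 31  ←
state [6+:26] = (word>>6) & 0x3ffffff = 66123710
mode signed 6b, MSB=0: value = 31

31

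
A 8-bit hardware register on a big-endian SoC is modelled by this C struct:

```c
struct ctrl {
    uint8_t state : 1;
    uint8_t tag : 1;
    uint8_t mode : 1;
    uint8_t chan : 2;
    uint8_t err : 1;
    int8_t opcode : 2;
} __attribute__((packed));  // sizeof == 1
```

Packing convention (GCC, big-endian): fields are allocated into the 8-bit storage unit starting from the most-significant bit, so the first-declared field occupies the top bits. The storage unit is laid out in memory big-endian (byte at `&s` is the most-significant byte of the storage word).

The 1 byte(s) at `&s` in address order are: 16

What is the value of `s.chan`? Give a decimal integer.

[0]=0x16 (big-endian) → word 0x16
state:1 @ bit 7 → (0x16>>7)&0x1 = 0x0
tag:1 @ bit 6 → (0x16>>6)&0x1 = 0x0
mode:1 @ bit 5 → (0x16>>5)&0x1 = 0x0
chan:2 @ bit 3 → (0x16>>3)&0x3 = 0x2  ←
err:1 @ bit 2 → (0x16>>2)&0x1 = 0x1
opcode:2 @ bit 0 → (0x16>>0)&0x3 = 0x2

2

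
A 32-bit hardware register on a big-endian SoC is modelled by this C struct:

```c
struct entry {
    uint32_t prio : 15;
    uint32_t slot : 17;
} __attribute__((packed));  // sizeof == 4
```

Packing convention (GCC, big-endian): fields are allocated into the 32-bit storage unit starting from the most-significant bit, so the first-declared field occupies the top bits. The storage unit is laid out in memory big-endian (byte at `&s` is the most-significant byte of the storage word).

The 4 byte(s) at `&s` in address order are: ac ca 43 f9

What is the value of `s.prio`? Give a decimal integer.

[0]=0xac [1]=0xca [2]=0x43 [3]=0xf9 (big-endian) → word 0xacca43f9
prio [17+:15] = (word>>17) & 0x7fff = 22117  ←
slot [0+:17] = (word>>0) & 0x1ffff = 17401

22117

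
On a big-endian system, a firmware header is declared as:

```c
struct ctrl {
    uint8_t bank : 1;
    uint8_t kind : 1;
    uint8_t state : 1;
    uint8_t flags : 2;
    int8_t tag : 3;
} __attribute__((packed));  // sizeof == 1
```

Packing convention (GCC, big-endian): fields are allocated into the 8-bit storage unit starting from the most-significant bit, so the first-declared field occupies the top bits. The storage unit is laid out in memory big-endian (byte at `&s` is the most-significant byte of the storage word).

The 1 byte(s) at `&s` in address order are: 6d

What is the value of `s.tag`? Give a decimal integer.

[0]=0x6d (big-endian) → word 0x6d
bank:1 @ bit 7 → (0x6d>>7)&0x1 = 0x0
kind:1 @ bit 6 → (0x6d>>6)&0x1 = 0x1
state:1 @ bit 5 → (0x6d>>5)&0x1 = 0x1
flags:2 @ bit 3 → (0x6d>>3)&0x3 = 0x1
tag:3 @ bit 0 → (0x6d>>0)&0x7 = 0x5  ←
tag signed 3b, MSB=1: 5 - 8 = -3

-3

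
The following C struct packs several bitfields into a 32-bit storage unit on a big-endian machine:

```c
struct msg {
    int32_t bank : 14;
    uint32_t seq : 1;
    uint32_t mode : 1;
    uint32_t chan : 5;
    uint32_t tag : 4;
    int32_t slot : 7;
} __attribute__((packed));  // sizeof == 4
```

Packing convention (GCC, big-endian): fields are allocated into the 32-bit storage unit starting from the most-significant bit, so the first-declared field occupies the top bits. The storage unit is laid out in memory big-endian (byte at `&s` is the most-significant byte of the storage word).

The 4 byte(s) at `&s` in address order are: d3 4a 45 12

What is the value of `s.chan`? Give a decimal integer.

8

[0]=0xd3 [1]=0x4a [2]=0x45 [3]=0x12 (big-endian) → word 0xd34a4512
bank:14 @ bit 18 → (0xd34a4512>>18)&0x3fff = 0x34d2
seq:1 @ bit 17 → (0xd34a4512>>17)&0x1 = 0x1
mode:1 @ bit 16 → (0xd34a4512>>16)&0x1 = 0x0
chan:5 @ bit 11 → (0xd34a4512>>11)&0x1f = 0x8  ←
tag:4 @ bit 7 → (0xd34a4512>>7)&0xf = 0xa
slot:7 @ bit 0 → (0xd34a4512>>0)&0x7f = 0x12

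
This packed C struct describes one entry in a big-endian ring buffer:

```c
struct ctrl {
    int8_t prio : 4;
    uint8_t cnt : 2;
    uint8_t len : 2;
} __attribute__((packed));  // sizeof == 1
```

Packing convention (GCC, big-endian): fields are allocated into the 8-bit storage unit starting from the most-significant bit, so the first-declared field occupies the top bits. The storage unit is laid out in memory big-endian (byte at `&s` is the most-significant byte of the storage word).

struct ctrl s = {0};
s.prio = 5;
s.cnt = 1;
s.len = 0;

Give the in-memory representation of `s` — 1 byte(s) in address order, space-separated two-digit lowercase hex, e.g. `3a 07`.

54

prio (4b) val=5 bits=0x5 at bit 4: 0x50
cnt (2b) val=1 bits=0x1 at bit 2: 0x54
len (2b) val=0 bits=0x0 at bit 0: 0x54
word = 0x54 → big-endian bytes:
  [0]=0x54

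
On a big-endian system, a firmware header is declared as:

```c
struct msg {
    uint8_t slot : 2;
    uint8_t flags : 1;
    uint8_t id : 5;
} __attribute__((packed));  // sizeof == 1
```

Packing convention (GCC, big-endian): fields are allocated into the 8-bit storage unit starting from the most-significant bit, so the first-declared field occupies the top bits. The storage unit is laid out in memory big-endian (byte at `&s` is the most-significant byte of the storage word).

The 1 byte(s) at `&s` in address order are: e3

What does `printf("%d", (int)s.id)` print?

[0]=0xe3 (big-endian) → word 0xe3
slot:2 @ bit 6 → (0xe3>>6)&0x3 = 0x3
flags:1 @ bit 5 → (0xe3>>5)&0x1 = 0x1
id:5 @ bit 0 → (0xe3>>0)&0x1f = 0x3  ←

3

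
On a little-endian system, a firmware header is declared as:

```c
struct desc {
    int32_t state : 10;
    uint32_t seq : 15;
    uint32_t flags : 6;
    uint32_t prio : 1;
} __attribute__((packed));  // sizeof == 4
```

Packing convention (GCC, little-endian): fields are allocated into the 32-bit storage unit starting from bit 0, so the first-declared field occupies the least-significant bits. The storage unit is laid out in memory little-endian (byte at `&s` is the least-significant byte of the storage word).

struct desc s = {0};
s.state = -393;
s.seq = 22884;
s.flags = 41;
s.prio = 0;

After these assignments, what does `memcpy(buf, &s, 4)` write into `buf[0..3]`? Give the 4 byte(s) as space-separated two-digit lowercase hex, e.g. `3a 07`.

77 92 65 53

state:10 = -393 → 0x277 << 0 → word 0x00000277
seq:15 = 22884 → 0x5964 << 10 → word 0x01659277
flags:6 = 41 → 0x29 << 25 → word 0x53659277
prio:1 = 0 → 0x0 << 31 → word 0x53659277
word = 0x53659277 → little-endian bytes:
  [0]=0x77  [1]=0x92  [2]=0x65  [3]=0x53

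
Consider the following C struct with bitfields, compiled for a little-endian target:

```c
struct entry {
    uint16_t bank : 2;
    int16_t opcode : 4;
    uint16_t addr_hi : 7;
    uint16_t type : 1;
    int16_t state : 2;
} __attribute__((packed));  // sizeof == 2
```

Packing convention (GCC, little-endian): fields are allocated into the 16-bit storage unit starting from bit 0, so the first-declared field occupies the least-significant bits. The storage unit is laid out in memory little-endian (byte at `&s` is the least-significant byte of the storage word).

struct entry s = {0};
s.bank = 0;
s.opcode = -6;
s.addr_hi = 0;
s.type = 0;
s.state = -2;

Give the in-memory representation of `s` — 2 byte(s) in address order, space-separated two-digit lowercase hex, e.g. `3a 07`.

bank (2b) val=0 bits=0x0 at bit 0: 0x0000
opcode (4b) val=-6 bits=0xa at bit 2: 0x0028
addr_hi (7b) val=0 bits=0x0 at bit 6: 0x0028
type (1b) val=0 bits=0x0 at bit 13: 0x0028
state (2b) val=-2 bits=0x2 at bit 14: 0x8028
word = 0x8028 → little-endian bytes:
  [0]=0x28  [1]=0x80

28 80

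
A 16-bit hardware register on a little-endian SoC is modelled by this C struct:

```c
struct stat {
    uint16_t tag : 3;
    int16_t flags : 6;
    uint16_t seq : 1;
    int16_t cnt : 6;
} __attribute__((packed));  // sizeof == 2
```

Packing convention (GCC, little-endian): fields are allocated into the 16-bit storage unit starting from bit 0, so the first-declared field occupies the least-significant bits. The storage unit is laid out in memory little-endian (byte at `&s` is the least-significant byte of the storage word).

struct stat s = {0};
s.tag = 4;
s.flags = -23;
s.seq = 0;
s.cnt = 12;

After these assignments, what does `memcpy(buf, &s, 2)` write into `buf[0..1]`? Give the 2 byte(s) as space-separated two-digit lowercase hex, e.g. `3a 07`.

4c 31

[0+:3] tag=4 & 0x7 = 0x4; word=0x0004
[3+:6] flags=-23 & 0x3f = 0x29; word=0x014c
[9+:1] seq=0 & 0x1 = 0x0; word=0x014c
[10+:6] cnt=12 & 0x3f = 0xc; word=0x314c
word = 0x314c → little-endian bytes:
  [0]=0x4c  [1]=0x31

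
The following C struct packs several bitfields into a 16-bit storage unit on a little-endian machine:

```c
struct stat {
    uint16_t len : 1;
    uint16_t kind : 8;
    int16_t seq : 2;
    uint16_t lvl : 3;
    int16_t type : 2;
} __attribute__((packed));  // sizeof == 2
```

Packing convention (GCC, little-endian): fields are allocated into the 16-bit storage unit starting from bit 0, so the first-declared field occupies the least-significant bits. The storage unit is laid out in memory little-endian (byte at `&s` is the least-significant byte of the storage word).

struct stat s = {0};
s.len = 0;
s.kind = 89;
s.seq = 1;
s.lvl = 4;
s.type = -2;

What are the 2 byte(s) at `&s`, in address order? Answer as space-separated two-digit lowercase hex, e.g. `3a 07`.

b2 a2

[0+:1] len=0 & 0x1 = 0x0; word=0x0000
[1+:8] kind=89 & 0xff = 0x59; word=0x00b2
[9+:2] seq=1 & 0x3 = 0x1; word=0x02b2
[11+:3] lvl=4 & 0x7 = 0x4; word=0x22b2
[14+:2] type=-2 & 0x3 = 0x2; word=0xa2b2
word = 0xa2b2 → little-endian bytes:
  [0]=0xb2  [1]=0xa2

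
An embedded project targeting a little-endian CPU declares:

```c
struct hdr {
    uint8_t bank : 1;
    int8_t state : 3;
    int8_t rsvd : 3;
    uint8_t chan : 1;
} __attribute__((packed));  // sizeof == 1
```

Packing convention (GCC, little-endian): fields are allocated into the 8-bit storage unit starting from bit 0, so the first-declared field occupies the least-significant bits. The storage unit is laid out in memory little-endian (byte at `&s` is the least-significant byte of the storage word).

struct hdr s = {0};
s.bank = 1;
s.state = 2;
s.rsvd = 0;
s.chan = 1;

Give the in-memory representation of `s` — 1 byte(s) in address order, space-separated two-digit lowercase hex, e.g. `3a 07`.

85

bank (1b) val=1 bits=0x1 at bit 0: 0x01
state (3b) val=2 bits=0x2 at bit 1: 0x05
rsvd (3b) val=0 bits=0x0 at bit 4: 0x05
chan (1b) val=1 bits=0x1 at bit 7: 0x85
word = 0x85 → little-endian bytes:
  [0]=0x85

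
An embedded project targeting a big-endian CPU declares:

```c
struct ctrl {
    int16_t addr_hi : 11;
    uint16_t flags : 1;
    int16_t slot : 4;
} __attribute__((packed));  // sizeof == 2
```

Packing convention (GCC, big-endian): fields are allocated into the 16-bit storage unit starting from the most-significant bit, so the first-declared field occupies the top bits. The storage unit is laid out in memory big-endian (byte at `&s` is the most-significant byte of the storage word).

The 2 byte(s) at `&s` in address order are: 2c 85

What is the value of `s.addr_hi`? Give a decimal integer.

356

[0]=0x2c [1]=0x85 (big-endian) → word 0x2c85
addr_hi:11 @ bit 5 → (0x2c85>>5)&0x7ff = 0x164  ←
flags:1 @ bit 4 → (0x2c85>>4)&0x1 = 0x0
slot:4 @ bit 0 → (0x2c85>>0)&0xf = 0x5
addr_hi signed 11b, MSB=0: value = 356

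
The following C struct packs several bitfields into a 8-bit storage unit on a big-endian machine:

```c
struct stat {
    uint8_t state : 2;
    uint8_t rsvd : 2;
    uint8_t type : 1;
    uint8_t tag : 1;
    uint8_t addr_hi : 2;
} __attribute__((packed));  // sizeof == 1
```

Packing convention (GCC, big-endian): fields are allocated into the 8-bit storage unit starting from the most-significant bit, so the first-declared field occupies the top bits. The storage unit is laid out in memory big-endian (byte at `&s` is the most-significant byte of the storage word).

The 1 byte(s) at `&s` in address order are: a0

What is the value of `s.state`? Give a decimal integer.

2

[0]=0xa0 (big-endian) → word 0xa0
state [6+:2] = (word>>6) & 0x3 = 2  ←
rsvd [4+:2] = (word>>4) & 0x3 = 2
type [3+:1] = (word>>3) & 0x1 = 0
tag [2+:1] = (word>>2) & 0x1 = 0
addr_hi [0+:2] = (word>>0) & 0x3 = 0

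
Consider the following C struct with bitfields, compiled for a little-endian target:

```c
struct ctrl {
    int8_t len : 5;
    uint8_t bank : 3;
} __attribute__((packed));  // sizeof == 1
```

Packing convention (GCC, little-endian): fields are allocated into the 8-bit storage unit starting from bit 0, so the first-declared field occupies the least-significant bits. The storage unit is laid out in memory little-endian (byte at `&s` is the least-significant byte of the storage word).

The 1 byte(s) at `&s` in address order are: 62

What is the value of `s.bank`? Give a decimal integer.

3

[0]=0x62 (little-endian) → word 0x62
len:5 @ bit 0 → (0x62>>0)&0x1f = 0x2
bank:3 @ bit 5 → (0x62>>5)&0x7 = 0x3  ←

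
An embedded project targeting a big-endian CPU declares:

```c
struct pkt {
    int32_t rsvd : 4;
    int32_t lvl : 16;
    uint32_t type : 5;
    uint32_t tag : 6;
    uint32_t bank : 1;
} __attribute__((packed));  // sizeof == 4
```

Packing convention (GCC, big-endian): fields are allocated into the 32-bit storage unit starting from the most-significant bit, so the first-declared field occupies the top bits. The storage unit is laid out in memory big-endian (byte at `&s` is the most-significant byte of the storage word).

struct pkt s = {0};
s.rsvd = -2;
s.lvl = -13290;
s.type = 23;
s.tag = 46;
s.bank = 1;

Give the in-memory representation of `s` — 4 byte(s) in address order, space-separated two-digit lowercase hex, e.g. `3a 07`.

rsvd:4 = -2 → 0xe << 28 → word 0xe0000000
lvl:16 = -13290 → 0xcc16 << 12 → word 0xecc16000
type:5 = 23 → 0x17 << 7 → word 0xecc16b80
tag:6 = 46 → 0x2e << 1 → word 0xecc16bdc
bank:1 = 1 → 0x1 << 0 → word 0xecc16bdd
word = 0xecc16bdd → big-endian bytes:
  [0]=0xec  [1]=0xc1  [2]=0x6b  [3]=0xdd

ec c1 6b dd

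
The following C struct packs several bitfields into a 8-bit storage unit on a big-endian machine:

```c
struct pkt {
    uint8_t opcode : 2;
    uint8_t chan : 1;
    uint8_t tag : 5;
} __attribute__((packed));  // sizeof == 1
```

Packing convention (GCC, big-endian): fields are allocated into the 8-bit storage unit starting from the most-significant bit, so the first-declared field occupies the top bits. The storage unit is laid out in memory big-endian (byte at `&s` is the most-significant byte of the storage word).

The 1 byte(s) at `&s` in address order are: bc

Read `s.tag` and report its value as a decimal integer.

28

[0]=0xbc (big-endian) → word 0xbc
opcode:2 @ bit 6 → (0xbc>>6)&0x3 = 0x2
chan:1 @ bit 5 → (0xbc>>5)&0x1 = 0x1
tag:5 @ bit 0 → (0xbc>>0)&0x1f = 0x1c  ←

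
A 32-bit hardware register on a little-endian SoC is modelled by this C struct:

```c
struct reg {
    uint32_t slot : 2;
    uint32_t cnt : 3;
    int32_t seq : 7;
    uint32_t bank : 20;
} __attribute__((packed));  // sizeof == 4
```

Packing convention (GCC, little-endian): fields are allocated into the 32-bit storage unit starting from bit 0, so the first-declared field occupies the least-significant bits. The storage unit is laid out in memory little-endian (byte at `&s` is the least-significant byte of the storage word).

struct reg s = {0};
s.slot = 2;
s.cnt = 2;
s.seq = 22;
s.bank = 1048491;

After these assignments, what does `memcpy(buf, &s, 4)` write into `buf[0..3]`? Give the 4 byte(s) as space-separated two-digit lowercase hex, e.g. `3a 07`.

ca b2 fa ff

slot:2 = 2 → 0x2 << 0 → word 0x00000002
cnt:3 = 2 → 0x2 << 2 → word 0x0000000a
seq:7 = 22 → 0x16 << 5 → word 0x000002ca
bank:20 = 1048491 → 0xfffab << 12 → word 0xfffab2ca
word = 0xfffab2ca → little-endian bytes:
  [0]=0xca  [1]=0xb2  [2]=0xfa  [3]=0xff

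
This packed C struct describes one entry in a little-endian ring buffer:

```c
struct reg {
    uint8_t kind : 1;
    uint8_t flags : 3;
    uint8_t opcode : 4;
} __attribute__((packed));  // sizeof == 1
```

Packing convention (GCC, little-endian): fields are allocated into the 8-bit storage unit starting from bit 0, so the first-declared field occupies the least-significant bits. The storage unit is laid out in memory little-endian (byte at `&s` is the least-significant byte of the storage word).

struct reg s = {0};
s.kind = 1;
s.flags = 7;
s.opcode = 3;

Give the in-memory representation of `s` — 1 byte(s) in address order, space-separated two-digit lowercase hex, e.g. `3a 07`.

3f

kind (1b) val=1 bits=0x1 at bit 0: 0x01
flags (3b) val=7 bits=0x7 at bit 1: 0x0f
opcode (4b) val=3 bits=0x3 at bit 4: 0x3f
word = 0x3f → little-endian bytes:
  [0]=0x3f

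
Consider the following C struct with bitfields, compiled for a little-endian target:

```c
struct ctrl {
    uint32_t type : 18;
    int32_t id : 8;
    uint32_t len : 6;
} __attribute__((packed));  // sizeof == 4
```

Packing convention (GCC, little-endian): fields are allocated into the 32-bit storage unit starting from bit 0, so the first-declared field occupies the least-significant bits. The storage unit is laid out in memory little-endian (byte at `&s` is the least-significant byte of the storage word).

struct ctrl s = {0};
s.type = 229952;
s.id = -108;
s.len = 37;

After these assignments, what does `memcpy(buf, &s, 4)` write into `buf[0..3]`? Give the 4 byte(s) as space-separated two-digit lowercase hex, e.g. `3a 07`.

type (18b) val=229952 bits=0x38240 at bit 0: 0x00038240
id (8b) val=-108 bits=0x94 at bit 18: 0x02538240
len (6b) val=37 bits=0x25 at bit 26: 0x96538240
word = 0x96538240 → little-endian bytes:
  [0]=0x40  [1]=0x82  [2]=0x53  [3]=0x96

40 82 53 96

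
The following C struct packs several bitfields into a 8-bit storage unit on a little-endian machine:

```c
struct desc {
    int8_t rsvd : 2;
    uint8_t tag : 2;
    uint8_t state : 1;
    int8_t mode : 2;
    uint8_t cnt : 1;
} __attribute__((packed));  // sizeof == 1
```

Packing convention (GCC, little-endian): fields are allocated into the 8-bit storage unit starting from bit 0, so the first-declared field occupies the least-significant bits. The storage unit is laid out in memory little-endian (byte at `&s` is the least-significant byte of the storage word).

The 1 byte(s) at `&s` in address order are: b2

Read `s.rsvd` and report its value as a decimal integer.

[0]=0xb2 (little-endian) → word 0xb2
rsvd:2 @ bit 0 → (0xb2>>0)&0x3 = 0x2  ←
tag:2 @ bit 2 → (0xb2>>2)&0x3 = 0x0
state:1 @ bit 4 → (0xb2>>4)&0x1 = 0x1
mode:2 @ bit 5 → (0xb2>>5)&0x3 = 0x1
cnt:1 @ bit 7 → (0xb2>>7)&0x1 = 0x1
rsvd signed 2b, MSB=1: 2 - 4 = -2

-2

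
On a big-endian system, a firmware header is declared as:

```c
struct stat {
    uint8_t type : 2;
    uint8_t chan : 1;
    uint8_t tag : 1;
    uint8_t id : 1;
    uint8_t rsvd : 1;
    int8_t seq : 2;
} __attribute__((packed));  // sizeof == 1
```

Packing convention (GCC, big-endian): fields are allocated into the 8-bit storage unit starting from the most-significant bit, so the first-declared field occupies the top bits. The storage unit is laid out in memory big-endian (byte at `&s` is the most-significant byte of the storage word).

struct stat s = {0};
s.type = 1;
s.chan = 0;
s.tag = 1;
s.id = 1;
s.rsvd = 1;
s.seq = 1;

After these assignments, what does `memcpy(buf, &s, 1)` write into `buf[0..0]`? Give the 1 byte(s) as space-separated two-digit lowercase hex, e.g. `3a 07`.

[6+:2] type=1 & 0x3 = 0x1; word=0x40
[5+:1] chan=0 & 0x1 = 0x0; word=0x40
[4+:1] tag=1 & 0x1 = 0x1; word=0x50
[3+:1] id=1 & 0x1 = 0x1; word=0x58
[2+:1] rsvd=1 & 0x1 = 0x1; word=0x5c
[0+:2] seq=1 & 0x3 = 0x1; word=0x5d
word = 0x5d → big-endian bytes:
  [0]=0x5d

5d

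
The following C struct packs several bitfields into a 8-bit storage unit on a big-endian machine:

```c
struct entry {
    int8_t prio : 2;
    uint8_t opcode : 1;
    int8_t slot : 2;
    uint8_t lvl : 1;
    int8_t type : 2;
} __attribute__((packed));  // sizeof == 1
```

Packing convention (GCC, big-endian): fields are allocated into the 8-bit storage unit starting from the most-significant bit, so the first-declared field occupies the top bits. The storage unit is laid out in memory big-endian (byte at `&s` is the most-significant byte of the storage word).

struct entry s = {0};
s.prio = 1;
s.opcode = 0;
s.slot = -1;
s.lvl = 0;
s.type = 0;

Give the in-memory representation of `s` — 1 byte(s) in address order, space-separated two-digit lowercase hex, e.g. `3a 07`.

58

prio:2 = 1 → 0x1 << 6 → word 0x40
opcode:1 = 0 → 0x0 << 5 → word 0x40
slot:2 = -1 → 0x3 << 3 → word 0x58
lvl:1 = 0 → 0x0 << 2 → word 0x58
type:2 = 0 → 0x0 << 0 → word 0x58
word = 0x58 → big-endian bytes:
  [0]=0x58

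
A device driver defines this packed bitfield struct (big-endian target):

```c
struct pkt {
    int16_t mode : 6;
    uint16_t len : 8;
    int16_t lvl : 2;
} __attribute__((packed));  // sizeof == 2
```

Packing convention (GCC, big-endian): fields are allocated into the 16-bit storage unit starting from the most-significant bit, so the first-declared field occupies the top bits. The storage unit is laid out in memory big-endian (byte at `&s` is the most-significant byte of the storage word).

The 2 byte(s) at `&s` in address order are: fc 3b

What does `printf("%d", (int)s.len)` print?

[0]=0xfc [1]=0x3b (big-endian) → word 0xfc3b
mode [10+:6] = (word>>10) & 0x3f = 63
len [2+:8] = (word>>2) & 0xff = 14  ←
lvl [0+:2] = (word>>0) & 0x3 = 3

14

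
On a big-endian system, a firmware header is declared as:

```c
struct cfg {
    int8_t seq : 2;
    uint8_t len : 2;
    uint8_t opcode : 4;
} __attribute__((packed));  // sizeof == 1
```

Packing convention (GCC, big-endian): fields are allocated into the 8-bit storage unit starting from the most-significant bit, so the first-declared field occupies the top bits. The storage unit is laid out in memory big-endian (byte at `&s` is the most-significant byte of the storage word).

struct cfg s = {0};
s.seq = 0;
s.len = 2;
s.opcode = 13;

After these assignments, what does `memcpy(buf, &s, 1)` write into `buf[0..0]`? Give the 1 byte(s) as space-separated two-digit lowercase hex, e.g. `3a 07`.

2d

seq:2 = 0 → 0x0 << 6 → word 0x00
len:2 = 2 → 0x2 << 4 → word 0x20
opcode:4 = 13 → 0xd << 0 → word 0x2d
word = 0x2d → big-endian bytes:
  [0]=0x2d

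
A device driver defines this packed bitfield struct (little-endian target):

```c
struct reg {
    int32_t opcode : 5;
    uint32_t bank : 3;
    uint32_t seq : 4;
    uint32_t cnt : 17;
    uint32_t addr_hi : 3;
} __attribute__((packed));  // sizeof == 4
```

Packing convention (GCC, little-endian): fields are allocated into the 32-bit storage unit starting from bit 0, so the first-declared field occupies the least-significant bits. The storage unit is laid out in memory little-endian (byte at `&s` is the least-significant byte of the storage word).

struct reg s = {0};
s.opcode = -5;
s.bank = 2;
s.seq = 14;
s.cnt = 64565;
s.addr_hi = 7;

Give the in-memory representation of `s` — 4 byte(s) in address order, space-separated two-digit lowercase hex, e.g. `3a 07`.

opcode (5b) val=-5 bits=0x1b at bit 0: 0x0000001b
bank (3b) val=2 bits=0x2 at bit 5: 0x0000005b
seq (4b) val=14 bits=0xe at bit 8: 0x00000e5b
cnt (17b) val=64565 bits=0xfc35 at bit 12: 0x0fc35e5b
addr_hi (3b) val=7 bits=0x7 at bit 29: 0xefc35e5b
word = 0xefc35e5b → little-endian bytes:
  [0]=0x5b  [1]=0x5e  [2]=0xc3  [3]=0xef

5b 5e c3 ef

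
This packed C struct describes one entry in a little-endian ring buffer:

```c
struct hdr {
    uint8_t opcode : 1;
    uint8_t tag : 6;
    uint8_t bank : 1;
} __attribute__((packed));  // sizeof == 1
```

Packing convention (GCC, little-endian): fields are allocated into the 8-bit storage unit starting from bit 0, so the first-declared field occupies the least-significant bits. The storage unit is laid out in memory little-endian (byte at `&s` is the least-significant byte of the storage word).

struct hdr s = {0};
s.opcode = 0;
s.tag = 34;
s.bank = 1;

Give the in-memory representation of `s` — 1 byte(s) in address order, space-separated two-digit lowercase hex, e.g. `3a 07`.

opcode:1 = 0 → 0x0 << 0 → word 0x00
tag:6 = 34 → 0x22 << 1 → word 0x44
bank:1 = 1 → 0x1 << 7 → word 0xc4
word = 0xc4 → little-endian bytes:
  [0]=0xc4

c4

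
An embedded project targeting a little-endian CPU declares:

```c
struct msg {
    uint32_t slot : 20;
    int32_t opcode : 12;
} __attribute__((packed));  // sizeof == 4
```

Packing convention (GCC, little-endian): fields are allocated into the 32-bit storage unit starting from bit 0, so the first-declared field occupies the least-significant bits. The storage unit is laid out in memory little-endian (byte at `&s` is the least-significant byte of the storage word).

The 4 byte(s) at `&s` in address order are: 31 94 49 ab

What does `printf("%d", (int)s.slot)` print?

627761

[0]=0x31 [1]=0x94 [2]=0x49 [3]=0xab (little-endian) → word 0xab499431
slot:20 @ bit 0 → (0xab499431>>0)&0xfffff = 0x99431  ←
opcode:12 @ bit 20 → (0xab499431>>20)&0xfff = 0xab4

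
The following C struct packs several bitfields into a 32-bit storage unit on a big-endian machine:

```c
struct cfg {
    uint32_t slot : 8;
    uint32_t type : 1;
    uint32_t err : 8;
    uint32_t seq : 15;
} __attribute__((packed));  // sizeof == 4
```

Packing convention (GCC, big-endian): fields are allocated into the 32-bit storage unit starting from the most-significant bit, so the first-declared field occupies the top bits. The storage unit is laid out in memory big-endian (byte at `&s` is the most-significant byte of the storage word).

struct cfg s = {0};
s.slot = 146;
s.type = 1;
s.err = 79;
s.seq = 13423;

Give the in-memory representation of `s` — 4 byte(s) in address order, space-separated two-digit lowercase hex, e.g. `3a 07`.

slot (8b) val=146 bits=0x92 at bit 24: 0x92000000
type (1b) val=1 bits=0x1 at bit 23: 0x92800000
err (8b) val=79 bits=0x4f at bit 15: 0x92a78000
seq (15b) val=13423 bits=0x346f at bit 0: 0x92a7b46f
word = 0x92a7b46f → big-endian bytes:
  [0]=0x92  [1]=0xa7  [2]=0xb4  [3]=0x6f

92 a7 b4 6f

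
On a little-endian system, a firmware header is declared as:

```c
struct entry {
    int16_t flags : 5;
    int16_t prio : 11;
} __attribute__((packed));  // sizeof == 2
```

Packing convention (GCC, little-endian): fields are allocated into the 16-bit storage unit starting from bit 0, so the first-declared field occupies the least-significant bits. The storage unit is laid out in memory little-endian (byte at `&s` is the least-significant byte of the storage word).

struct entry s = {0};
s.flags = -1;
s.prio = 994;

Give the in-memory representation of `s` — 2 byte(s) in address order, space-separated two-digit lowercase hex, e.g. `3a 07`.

5f 7c

flags:5 = -1 → 0x1f << 0 → word 0x001f
prio:11 = 994 → 0x3e2 << 5 → word 0x7c5f
word = 0x7c5f → little-endian bytes:
  [0]=0x5f  [1]=0x7c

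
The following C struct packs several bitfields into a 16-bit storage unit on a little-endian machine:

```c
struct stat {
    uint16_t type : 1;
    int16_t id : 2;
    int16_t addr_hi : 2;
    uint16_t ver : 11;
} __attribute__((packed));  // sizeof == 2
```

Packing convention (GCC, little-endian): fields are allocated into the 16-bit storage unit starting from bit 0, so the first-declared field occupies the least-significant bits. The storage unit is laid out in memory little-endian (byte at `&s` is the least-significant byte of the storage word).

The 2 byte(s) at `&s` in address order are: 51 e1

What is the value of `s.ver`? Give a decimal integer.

[0]=0x51 [1]=0xe1 (little-endian) → word 0xe151
type:1 @ bit 0 → (0xe151>>0)&0x1 = 0x1
id:2 @ bit 1 → (0xe151>>1)&0x3 = 0x0
addr_hi:2 @ bit 3 → (0xe151>>3)&0x3 = 0x2
ver:11 @ bit 5 → (0xe151>>5)&0x7ff = 0x70a  ←

1802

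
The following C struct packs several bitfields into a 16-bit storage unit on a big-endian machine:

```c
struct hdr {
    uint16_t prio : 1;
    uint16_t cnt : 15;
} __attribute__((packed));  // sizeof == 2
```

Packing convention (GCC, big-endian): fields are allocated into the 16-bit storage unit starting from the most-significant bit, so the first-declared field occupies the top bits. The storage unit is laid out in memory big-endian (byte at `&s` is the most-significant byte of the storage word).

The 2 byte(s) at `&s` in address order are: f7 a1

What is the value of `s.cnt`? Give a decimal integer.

30625

[0]=0xf7 [1]=0xa1 (big-endian) → word 0xf7a1
prio [15+:1] = (word>>15) & 0x1 = 1
cnt [0+:15] = (word>>0) & 0x7fff = 30625  ←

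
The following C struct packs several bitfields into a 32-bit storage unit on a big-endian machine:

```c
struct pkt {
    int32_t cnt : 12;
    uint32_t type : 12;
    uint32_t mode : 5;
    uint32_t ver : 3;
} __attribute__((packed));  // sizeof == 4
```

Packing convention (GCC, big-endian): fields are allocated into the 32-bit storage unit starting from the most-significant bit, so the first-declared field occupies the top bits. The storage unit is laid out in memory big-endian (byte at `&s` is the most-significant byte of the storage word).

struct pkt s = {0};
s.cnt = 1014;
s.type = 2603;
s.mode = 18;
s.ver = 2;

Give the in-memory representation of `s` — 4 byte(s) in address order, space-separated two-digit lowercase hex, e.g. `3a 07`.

3f 6a 2b 92

[20+:12] cnt=1014 & 0xfff = 0x3f6; word=0x3f600000
[8+:12] type=2603 & 0xfff = 0xa2b; word=0x3f6a2b00
[3+:5] mode=18 & 0x1f = 0x12; word=0x3f6a2b90
[0+:3] ver=2 & 0x7 = 0x2; word=0x3f6a2b92
word = 0x3f6a2b92 → big-endian bytes:
  [0]=0x3f  [1]=0x6a  [2]=0x2b  [3]=0x92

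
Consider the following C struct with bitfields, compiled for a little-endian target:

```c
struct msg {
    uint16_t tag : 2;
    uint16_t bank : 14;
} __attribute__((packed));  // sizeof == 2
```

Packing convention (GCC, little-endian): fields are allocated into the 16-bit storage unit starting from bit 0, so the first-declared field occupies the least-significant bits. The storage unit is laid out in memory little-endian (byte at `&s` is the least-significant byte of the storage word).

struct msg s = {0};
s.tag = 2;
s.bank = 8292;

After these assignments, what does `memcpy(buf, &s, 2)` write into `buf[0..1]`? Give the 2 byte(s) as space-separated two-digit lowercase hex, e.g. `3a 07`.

92 81

tag:2 = 2 → 0x2 << 0 → word 0x0002
bank:14 = 8292 → 0x2064 << 2 → word 0x8192
word = 0x8192 → little-endian bytes:
  [0]=0x92  [1]=0x81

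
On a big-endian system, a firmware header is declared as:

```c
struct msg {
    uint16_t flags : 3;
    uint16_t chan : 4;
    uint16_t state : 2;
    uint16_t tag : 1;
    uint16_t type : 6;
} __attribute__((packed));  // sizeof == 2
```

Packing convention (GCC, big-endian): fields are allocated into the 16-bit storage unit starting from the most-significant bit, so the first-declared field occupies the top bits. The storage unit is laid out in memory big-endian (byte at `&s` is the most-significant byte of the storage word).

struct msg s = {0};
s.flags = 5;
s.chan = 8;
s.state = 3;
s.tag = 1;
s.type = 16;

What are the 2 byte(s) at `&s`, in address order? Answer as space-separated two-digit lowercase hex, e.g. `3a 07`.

flags (3b) val=5 bits=0x5 at bit 13: 0xa000
chan (4b) val=8 bits=0x8 at bit 9: 0xb000
state (2b) val=3 bits=0x3 at bit 7: 0xb180
tag (1b) val=1 bits=0x1 at bit 6: 0xb1c0
type (6b) val=16 bits=0x10 at bit 0: 0xb1d0
word = 0xb1d0 → big-endian bytes:
  [0]=0xb1  [1]=0xd0

b1 d0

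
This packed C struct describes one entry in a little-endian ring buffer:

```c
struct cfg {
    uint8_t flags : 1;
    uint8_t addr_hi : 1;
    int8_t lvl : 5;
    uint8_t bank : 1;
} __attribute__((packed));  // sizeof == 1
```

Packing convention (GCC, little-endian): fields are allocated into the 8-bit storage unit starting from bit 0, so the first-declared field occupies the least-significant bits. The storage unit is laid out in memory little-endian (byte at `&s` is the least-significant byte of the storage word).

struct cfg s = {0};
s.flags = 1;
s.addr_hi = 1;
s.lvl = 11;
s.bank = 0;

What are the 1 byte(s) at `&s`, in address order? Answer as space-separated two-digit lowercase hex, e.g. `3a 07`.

2f

flags:1 = 1 → 0x1 << 0 → word 0x01
addr_hi:1 = 1 → 0x1 << 1 → word 0x03
lvl:5 = 11 → 0xb << 2 → word 0x2f
bank:1 = 0 → 0x0 << 7 → word 0x2f
word = 0x2f → little-endian bytes:
  [0]=0x2f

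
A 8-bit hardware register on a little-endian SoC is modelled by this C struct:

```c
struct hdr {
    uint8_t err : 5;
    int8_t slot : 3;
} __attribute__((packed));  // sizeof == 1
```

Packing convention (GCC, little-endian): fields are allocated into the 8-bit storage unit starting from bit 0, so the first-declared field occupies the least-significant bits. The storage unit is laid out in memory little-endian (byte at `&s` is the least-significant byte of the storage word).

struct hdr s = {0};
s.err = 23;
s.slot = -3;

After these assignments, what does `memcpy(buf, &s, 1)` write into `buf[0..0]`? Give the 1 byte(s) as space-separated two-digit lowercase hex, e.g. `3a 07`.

b7

err:5 = 23 → 0x17 << 0 → word 0x17
slot:3 = -3 → 0x5 << 5 → word 0xb7
word = 0xb7 → little-endian bytes:
  [0]=0xb7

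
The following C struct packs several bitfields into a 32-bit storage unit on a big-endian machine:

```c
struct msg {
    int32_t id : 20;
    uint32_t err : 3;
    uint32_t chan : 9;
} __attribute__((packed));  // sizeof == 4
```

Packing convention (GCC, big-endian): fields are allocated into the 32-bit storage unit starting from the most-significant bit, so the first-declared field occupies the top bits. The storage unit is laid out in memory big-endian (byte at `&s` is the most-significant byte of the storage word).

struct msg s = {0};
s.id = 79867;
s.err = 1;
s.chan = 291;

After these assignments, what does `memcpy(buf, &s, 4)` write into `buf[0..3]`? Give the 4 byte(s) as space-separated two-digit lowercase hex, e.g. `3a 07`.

13 7f b3 23

[12+:20] id=79867 & 0xfffff = 0x137fb; word=0x137fb000
[9+:3] err=1 & 0x7 = 0x1; word=0x137fb200
[0+:9] chan=291 & 0x1ff = 0x123; word=0x137fb323
word = 0x137fb323 → big-endian bytes:
  [0]=0x13  [1]=0x7f  [2]=0xb3  [3]=0x23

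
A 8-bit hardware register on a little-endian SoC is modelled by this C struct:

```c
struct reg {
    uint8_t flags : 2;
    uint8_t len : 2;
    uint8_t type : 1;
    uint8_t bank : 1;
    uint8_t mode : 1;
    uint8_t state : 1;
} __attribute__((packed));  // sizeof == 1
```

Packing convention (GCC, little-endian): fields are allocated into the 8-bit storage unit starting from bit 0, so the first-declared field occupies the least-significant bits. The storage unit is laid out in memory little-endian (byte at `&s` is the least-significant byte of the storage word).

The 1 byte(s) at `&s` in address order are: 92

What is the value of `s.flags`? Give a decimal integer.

2

[0]=0x92 (little-endian) → word 0x92
flags [0+:2] = (word>>0) & 0x3 = 2  ←
len [2+:2] = (word>>2) & 0x3 = 0
type [4+:1] = (word>>4) & 0x1 = 1
bank [5+:1] = (word>>5) & 0x1 = 0
mode [6+:1] = (word>>6) & 0x1 = 0
state [7+:1] = (word>>7) & 0x1 = 1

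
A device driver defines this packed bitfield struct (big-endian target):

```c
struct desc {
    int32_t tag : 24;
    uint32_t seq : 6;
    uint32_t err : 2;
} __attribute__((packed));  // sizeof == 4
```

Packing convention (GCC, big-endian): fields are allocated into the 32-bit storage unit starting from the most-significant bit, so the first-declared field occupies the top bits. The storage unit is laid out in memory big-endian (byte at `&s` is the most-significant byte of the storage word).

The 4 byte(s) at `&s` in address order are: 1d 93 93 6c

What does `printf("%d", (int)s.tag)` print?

[0]=0x1d [1]=0x93 [2]=0x93 [3]=0x6c (big-endian) → word 0x1d93936c
tag [8+:24] = (word>>8) & 0xffffff = 1938323  ←
seq [2+:6] = (word>>2) & 0x3f = 27
err [0+:2] = (word>>0) & 0x3 = 0
tag signed 24b, MSB=0: value = 1938323

1938323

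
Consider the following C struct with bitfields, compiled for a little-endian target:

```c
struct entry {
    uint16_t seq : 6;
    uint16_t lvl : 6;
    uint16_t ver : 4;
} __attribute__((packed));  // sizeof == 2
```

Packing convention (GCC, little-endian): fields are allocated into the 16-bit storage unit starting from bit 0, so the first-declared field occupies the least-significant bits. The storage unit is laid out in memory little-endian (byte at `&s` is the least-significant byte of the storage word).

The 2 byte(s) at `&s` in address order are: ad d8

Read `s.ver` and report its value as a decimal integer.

13

[0]=0xad [1]=0xd8 (little-endian) → word 0xd8ad
seq [0+:6] = (word>>0) & 0x3f = 45
lvl [6+:6] = (word>>6) & 0x3f = 34
ver [12+:4] = (word>>12) & 0xf = 13  ←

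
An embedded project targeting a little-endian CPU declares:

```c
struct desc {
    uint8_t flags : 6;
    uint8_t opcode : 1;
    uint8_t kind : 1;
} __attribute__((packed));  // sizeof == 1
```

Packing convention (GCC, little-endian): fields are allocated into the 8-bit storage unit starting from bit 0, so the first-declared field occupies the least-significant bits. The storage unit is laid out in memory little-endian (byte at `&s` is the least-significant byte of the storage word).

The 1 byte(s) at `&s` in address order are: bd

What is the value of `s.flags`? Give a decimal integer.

[0]=0xbd (little-endian) → word 0xbd
flags:6 @ bit 0 → (0xbd>>0)&0x3f = 0x3d  ←
opcode:1 @ bit 6 → (0xbd>>6)&0x1 = 0x0
kind:1 @ bit 7 → (0xbd>>7)&0x1 = 0x1

61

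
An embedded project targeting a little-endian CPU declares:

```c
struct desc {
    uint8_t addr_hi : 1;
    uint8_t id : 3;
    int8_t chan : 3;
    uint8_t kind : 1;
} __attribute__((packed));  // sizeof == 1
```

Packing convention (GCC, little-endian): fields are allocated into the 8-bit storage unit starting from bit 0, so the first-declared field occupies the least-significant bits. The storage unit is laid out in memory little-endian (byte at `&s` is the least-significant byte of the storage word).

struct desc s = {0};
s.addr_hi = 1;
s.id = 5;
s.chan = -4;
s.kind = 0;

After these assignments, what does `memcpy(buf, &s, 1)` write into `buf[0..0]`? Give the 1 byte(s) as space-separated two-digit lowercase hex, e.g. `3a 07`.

4b

addr_hi:1 = 1 → 0x1 << 0 → word 0x01
id:3 = 5 → 0x5 << 1 → word 0x0b
chan:3 = -4 → 0x4 << 4 → word 0x4b
kind:1 = 0 → 0x0 << 7 → word 0x4b
word = 0x4b → little-endian bytes:
  [0]=0x4b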